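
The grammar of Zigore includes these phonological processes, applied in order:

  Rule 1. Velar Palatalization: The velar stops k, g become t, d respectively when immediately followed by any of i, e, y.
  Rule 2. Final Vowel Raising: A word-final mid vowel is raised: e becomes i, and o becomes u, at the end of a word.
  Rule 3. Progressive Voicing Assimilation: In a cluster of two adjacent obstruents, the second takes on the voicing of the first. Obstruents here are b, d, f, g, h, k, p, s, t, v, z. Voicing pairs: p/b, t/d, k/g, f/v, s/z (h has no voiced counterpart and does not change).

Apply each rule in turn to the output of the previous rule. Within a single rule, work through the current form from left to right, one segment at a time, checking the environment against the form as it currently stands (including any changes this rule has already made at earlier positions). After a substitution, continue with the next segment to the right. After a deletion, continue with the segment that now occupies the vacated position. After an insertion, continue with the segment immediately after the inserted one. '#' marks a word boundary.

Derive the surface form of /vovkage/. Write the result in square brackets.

Rule 1 Velar Palatalization: [vovkage] → [vovkade]
Rule 2 Final Vowel Raising: [vovkade] → [vovkadi]
Rule 3 Progressive Voicing Assimilation: [vovkadi] → [vovgadi]

[vovgadi]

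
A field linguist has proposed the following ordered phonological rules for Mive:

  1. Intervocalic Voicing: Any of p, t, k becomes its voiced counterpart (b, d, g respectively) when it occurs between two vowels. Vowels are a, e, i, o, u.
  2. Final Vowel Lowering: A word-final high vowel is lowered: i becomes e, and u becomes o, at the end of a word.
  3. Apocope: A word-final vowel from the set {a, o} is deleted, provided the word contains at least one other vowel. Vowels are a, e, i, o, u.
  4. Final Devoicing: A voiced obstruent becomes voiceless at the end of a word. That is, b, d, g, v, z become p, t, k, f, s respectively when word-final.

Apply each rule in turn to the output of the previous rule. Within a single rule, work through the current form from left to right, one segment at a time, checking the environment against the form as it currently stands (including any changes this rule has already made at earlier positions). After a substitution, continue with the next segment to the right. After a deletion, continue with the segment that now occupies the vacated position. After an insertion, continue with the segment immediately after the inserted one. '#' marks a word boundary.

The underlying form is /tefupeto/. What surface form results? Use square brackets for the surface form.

[tefubet]

1 Intervocalic Voicing: [tefupeto] → [tefubedo]
2 Final Vowel Lowering: no change — [tefubedo]
3 Apocope: [tefubedo] → [tefubed]
4 Final Devoicing: [tefubed] → [tefubet]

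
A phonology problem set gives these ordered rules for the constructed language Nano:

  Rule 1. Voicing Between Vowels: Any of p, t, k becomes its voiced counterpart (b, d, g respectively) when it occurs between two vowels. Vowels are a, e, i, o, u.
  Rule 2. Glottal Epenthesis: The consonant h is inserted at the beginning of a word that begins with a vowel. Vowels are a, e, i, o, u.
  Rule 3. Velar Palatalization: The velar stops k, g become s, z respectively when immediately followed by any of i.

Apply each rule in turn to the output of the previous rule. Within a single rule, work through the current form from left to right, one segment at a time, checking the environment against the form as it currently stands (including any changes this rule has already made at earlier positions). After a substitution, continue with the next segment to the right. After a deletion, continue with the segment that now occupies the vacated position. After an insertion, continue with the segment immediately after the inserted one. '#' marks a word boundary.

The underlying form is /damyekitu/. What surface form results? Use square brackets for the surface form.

Rule 1 Voicing Between Vowels: [damyekitu] → [damyegidu]
Rule 2 Glottal Epenthesis: no change — [damyegidu]
Rule 3 Velar Palatalization: [damyegidu] → [damyezidu]

[damyezidu]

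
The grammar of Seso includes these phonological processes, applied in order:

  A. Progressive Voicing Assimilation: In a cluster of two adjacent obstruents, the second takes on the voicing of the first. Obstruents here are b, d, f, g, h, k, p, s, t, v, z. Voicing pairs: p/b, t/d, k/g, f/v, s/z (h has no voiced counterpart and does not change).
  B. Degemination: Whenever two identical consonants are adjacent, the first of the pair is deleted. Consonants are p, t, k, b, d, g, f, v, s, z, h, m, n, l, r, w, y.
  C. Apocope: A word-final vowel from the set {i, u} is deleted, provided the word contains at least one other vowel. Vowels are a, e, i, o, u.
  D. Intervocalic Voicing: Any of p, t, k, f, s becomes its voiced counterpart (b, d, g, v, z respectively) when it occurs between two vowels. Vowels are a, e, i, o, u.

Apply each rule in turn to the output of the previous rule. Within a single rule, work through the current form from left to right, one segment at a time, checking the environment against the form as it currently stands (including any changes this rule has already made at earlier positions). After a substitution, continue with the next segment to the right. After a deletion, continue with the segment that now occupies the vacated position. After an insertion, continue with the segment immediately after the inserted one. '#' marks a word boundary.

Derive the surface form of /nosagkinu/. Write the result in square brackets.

A Progressive Voicing Assimilation: [nosagkinu] → [nosagginu]
B Degemination: [nosagginu] → [nosaginu]
C Apocope: [nosaginu] → [nosagin]
D Intervocalic Voicing: [nosagin] → [nozagin]

[nozagin]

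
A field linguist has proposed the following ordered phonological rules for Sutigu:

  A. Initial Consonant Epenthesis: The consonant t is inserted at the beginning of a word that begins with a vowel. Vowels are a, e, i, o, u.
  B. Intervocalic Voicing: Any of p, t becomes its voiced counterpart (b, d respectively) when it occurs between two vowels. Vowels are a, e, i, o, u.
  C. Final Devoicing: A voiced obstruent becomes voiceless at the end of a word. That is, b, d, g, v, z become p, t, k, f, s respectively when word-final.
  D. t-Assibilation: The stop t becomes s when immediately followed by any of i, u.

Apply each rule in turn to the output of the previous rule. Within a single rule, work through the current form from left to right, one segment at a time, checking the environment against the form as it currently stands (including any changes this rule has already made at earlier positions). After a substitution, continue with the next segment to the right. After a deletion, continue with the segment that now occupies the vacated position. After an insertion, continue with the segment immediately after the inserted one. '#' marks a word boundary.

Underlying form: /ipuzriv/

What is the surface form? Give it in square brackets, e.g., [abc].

[sibuzrif]

A Initial Consonant Epenthesis: [ipuzriv] → [tipuzriv]
B Intervocalic Voicing: [tipuzriv] → [tibuzriv]
C Final Devoicing: [tibuzriv] → [tibuzrif]
D t-Assibilation: [tibuzrif] → [sibuzrif]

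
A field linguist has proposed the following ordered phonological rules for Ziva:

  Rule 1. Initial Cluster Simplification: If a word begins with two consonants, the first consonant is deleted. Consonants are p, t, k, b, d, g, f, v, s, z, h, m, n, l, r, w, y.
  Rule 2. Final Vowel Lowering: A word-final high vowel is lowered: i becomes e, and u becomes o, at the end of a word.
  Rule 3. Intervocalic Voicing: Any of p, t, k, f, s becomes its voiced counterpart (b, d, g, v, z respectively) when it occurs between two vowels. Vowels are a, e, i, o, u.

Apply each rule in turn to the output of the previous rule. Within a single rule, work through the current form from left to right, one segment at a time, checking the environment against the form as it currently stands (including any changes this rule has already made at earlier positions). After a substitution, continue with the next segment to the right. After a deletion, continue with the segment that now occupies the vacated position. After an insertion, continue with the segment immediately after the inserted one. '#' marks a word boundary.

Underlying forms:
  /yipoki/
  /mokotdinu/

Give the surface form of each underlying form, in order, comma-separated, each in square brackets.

/yipoki/:
  Rule 1 Initial Cluster Simplification: no change — [yipoki]
  Rule 2 Final Vowel Lowering: [yipoki] → [yipoke]
  Rule 3 Intervocalic Voicing: [yipoke] → [yiboge]
/mokotdinu/:
  Rule 1 Initial Cluster Simplification: no change — [mokotdinu]
  Rule 2 Final Vowel Lowering: [mokotdinu] → [mokotdino]
  Rule 3 Intervocalic Voicing: [mokotdino] → [mogotdino]

[yiboge], [mogotdino]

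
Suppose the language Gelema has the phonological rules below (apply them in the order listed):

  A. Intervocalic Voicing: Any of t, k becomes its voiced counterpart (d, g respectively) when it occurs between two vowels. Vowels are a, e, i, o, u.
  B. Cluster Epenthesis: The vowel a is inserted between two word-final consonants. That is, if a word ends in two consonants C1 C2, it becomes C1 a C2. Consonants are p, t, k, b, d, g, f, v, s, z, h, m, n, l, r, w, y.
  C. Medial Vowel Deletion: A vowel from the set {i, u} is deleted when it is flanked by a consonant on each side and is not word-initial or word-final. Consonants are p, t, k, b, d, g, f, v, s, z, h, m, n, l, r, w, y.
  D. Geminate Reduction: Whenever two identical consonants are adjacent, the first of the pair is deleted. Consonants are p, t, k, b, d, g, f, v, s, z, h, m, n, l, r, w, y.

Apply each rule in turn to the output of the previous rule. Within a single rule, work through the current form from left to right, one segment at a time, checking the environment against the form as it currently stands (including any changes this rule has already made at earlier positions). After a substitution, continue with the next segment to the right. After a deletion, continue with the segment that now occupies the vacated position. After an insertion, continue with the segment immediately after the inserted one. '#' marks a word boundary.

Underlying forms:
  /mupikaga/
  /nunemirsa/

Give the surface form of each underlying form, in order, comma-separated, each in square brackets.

[mpgaga], [nemrsa]

/mupikaga/:
  A Intervocalic Voicing: [mupikaga] → [mupigaga]
  B Cluster Epenthesis: no change — [mupigaga]
  C Medial Vowel Deletion: [mupigaga] → [mpgaga]
  D Geminate Reduction: no change — [mpgaga]
/nunemirsa/:
  A Intervocalic Voicing: no change — [nunemirsa]
  B Cluster Epenthesis: no change — [nunemirsa]
  C Medial Vowel Deletion: [nunemirsa] → [nnemrsa]
  D Geminate Reduction: [nnemrsa] → [nemrsa]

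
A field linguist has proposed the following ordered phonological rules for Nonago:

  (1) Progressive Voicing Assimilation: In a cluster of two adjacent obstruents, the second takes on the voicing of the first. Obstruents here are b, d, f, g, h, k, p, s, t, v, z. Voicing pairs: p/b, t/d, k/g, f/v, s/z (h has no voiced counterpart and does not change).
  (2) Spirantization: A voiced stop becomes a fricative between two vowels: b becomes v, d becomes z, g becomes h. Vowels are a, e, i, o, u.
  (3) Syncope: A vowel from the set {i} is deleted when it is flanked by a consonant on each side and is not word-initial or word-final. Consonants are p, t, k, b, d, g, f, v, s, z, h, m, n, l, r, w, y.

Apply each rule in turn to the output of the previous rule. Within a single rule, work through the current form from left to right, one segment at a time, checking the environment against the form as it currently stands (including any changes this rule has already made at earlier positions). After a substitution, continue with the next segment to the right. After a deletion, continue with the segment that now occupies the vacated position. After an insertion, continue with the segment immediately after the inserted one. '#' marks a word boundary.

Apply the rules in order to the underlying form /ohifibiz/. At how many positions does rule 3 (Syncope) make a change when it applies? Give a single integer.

3

(1) Progressive Voicing Assimilation: no change — [ohifibiz]
(2) Spirantization: [ohifibiz] → [ohifiviz]
(3) Syncope: [ohifiviz] → [ohfvz]
Rule 3 changed 3 position(s).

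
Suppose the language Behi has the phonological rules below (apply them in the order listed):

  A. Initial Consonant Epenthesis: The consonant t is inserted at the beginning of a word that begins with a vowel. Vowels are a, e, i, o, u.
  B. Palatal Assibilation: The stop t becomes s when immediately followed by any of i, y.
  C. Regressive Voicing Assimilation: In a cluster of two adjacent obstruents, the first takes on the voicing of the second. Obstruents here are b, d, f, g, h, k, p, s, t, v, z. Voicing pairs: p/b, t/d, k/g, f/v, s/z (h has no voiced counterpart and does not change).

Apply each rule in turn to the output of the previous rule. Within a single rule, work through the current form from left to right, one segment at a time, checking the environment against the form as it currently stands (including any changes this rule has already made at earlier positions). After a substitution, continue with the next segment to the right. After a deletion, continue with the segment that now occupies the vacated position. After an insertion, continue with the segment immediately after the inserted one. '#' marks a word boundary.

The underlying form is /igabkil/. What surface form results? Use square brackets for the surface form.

A Initial Consonant Epenthesis: [igabkil] → [tigabkil]
B Palatal Assibilation: [tigabkil] → [sigabkil]
C Regressive Voicing Assimilation: [sigabkil] → [sigapkil]

[sigapkil]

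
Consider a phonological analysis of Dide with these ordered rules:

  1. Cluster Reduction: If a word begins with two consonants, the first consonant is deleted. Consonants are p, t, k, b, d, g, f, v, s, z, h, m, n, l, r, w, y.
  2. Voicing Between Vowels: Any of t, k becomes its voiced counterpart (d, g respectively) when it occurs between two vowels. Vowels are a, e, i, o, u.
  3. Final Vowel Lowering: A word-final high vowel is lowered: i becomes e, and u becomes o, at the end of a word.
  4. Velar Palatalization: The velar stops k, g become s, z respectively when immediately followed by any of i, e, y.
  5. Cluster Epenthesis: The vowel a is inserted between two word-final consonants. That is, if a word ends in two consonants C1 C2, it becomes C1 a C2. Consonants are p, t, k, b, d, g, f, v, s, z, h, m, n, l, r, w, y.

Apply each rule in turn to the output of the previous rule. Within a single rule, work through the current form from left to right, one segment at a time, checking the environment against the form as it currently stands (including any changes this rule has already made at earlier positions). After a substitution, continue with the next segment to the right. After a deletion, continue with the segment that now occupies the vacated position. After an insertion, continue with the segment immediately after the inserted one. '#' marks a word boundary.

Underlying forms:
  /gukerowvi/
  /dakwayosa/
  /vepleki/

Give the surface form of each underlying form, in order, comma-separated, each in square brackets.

[guzerowve], [dakwayosa], [vepleze]

/gukerowvi/:
  1 Cluster Reduction: no change — [gukerowvi]
  2 Voicing Between Vowels: [gukerowvi] → [gugerowvi]
  3 Final Vowel Lowering: [gugerowvi] → [gugerowve]
  4 Velar Palatalization: [gugerowve] → [guzerowve]
  5 Cluster Epenthesis: no change — [guzerowve]
/dakwayosa/:
  1 Cluster Reduction: no change — [dakwayosa]
  2 Voicing Between Vowels: no change — [dakwayosa]
  3 Final Vowel Lowering: no change — [dakwayosa]
  4 Velar Palatalization: no change — [dakwayosa]
  5 Cluster Epenthesis: no change — [dakwayosa]
/vepleki/:
  1 Cluster Reduction: no change — [vepleki]
  2 Voicing Between Vowels: [vepleki] → [veplegi]
  3 Final Vowel Lowering: [veplegi] → [veplege]
  4 Velar Palatalization: [veplege] → [vepleze]
  5 Cluster Epenthesis: no change — [vepleze]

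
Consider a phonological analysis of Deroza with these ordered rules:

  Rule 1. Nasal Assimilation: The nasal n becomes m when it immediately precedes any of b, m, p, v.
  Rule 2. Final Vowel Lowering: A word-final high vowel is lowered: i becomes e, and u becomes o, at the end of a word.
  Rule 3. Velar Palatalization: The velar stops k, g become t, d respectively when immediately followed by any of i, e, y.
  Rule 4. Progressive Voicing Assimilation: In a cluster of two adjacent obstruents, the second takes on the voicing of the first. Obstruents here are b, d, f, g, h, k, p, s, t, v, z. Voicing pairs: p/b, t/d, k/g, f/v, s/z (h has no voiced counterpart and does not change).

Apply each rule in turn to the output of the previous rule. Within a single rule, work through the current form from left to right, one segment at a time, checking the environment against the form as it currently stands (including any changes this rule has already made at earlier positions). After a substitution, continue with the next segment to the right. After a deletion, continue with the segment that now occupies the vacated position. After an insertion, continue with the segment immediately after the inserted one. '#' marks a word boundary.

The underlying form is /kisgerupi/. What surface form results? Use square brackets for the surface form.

[tisterupe]

Rule 1 Nasal Assimilation: no change — [kisgerupi]
Rule 2 Final Vowel Lowering: [kisgerupi] → [kisgerupe]
Rule 3 Velar Palatalization: [kisgerupe] → [tisderupe]
Rule 4 Progressive Voicing Assimilation: [tisderupe] → [tisterupe]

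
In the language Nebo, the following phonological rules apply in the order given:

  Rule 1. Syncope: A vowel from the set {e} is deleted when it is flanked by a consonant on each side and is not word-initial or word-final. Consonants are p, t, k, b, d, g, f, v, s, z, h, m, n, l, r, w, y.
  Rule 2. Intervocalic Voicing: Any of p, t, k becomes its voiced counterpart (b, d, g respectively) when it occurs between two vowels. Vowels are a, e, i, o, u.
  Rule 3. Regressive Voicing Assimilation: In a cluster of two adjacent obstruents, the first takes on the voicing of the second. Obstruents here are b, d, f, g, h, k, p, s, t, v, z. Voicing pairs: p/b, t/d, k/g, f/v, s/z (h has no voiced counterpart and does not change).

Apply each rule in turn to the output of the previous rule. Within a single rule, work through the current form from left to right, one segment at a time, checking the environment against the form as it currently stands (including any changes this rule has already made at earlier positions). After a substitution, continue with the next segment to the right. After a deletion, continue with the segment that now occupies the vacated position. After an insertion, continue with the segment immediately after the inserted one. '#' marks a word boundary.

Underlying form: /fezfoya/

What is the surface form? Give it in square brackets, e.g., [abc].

Rule 1 Syncope: [fezfoya] → [fzfoya]
Rule 2 Intervocalic Voicing: no change — [fzfoya]
Rule 3 Regressive Voicing Assimilation: [fzfoya] → [vsfoya]

[vsfoya]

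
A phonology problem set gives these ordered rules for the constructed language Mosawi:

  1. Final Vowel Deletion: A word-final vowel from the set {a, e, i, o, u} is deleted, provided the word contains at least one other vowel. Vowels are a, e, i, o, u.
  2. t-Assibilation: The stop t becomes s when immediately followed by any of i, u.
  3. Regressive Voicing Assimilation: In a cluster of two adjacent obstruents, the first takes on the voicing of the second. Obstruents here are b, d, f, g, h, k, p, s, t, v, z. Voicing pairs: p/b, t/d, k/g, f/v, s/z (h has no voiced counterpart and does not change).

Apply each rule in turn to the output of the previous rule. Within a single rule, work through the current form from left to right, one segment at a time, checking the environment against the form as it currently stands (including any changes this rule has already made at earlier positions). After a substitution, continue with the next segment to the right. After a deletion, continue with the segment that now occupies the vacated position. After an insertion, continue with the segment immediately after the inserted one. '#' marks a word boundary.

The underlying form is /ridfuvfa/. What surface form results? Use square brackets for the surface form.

[ritfuff]

1 Final Vowel Deletion: [ridfuvfa] → [ridfuvf]
2 t-Assibilation: no change — [ridfuvf]
3 Regressive Voicing Assimilation: [ridfuvf] → [ritfuff]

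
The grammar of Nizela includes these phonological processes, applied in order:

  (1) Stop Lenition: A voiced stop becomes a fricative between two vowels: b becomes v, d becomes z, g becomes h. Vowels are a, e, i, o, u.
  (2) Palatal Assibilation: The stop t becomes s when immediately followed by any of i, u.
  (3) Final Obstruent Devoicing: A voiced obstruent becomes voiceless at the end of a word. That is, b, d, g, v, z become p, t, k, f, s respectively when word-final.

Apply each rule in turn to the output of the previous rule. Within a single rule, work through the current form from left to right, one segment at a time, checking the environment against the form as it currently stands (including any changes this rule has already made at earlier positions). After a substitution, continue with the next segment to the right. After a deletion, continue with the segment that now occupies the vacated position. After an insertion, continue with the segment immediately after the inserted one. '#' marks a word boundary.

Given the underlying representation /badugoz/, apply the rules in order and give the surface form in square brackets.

[bazuhos]

(1) Stop Lenition: [badugoz] → [bazuhoz]
(2) Palatal Assibilation: no change — [bazuhoz]
(3) Final Obstruent Devoicing: [bazuhoz] → [bazuhos]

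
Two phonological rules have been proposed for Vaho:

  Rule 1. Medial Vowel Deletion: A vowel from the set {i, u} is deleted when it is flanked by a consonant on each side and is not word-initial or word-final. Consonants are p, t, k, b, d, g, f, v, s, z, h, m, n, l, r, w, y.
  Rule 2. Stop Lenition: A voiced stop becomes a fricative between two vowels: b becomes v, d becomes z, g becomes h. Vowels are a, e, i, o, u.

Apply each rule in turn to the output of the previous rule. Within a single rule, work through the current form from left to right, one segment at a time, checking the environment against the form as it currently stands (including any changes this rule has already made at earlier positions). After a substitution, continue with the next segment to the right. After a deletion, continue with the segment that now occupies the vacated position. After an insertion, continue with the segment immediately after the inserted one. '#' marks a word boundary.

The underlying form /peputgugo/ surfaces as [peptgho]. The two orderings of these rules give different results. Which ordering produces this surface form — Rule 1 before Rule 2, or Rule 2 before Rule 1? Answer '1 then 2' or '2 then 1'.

Order 1 then 2:
  1 Medial Vowel Deletion: [peputgugo] → [peptggo]
  2 Stop Lenition: no change — [peptggo]
  result: [peptggo]
Order 2 then 1:
  2 Stop Lenition: [peputgugo] → [peputguho]
  1 Medial Vowel Deletion: [peputguho] → [peptgho]
  result: [peptgho]

2 then 1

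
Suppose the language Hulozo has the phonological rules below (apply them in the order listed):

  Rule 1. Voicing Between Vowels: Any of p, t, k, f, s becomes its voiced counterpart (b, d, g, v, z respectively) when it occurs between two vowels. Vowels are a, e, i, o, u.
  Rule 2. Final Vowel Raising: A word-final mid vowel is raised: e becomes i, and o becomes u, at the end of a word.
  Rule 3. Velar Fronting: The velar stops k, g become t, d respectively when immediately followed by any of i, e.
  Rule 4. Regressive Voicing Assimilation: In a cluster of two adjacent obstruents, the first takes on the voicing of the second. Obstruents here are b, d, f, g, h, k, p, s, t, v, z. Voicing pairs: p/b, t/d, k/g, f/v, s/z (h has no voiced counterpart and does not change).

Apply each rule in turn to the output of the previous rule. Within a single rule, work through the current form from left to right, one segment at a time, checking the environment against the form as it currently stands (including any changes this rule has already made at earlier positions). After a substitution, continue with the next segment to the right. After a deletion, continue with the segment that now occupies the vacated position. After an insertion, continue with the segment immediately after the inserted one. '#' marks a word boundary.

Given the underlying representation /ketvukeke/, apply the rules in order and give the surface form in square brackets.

Rule 1 Voicing Between Vowels: [ketvukeke] → [ketvugege]
Rule 2 Final Vowel Raising: [ketvugege] → [ketvugegi]
Rule 3 Velar Fronting: [ketvugegi] → [tetvudedi]
Rule 4 Regressive Voicing Assimilation: [tetvudedi] → [tedvudedi]

[tedvudedi]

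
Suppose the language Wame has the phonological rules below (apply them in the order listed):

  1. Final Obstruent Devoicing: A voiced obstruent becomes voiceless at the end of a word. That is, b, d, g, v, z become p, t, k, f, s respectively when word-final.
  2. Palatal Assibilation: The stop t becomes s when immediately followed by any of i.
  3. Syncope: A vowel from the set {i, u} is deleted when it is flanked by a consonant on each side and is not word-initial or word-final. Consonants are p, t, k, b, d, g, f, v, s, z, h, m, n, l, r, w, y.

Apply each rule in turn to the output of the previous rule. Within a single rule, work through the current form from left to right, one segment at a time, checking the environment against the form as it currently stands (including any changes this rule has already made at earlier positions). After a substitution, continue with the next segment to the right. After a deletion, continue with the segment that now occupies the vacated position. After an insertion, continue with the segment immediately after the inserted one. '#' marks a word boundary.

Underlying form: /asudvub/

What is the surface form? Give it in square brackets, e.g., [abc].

[asdvp]

1 Final Obstruent Devoicing: [asudvub] → [asudvup]
2 Palatal Assibilation: no change — [asudvup]
3 Syncope: [asudvup] → [asdvp]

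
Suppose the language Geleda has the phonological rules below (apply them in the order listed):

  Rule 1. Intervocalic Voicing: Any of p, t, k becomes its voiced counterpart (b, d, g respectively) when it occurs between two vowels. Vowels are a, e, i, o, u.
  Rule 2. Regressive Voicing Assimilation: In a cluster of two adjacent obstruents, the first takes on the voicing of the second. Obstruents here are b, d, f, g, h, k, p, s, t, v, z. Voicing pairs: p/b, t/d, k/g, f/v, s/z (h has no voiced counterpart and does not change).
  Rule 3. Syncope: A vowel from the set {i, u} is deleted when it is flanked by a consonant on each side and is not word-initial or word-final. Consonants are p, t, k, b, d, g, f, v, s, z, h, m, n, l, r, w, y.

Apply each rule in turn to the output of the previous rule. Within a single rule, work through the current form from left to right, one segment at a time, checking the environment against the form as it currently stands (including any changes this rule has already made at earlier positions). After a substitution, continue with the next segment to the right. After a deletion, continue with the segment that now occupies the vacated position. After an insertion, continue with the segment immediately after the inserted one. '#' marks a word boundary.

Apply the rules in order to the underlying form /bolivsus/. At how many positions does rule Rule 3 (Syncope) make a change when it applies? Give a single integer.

Rule 1 Intervocalic Voicing: no change — [bolivsus]
Rule 2 Regressive Voicing Assimilation: [bolivsus] → [bolifsus]
Rule 3 Syncope: [bolifsus] → [bolfss]
Rule Rule 3 changed 2 position(s).

2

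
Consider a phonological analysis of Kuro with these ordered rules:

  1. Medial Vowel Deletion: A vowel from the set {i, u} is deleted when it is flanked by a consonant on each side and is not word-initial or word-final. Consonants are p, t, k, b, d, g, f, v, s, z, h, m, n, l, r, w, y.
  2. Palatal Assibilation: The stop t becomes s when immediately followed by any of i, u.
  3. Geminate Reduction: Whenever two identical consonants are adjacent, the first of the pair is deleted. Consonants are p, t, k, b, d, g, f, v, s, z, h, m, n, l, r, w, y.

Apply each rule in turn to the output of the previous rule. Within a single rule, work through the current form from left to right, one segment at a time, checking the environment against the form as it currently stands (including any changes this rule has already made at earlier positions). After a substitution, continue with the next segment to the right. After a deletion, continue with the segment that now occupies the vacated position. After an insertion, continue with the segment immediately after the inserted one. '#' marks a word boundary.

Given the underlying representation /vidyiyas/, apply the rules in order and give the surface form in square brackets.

[vdyas]

1 Medial Vowel Deletion: [vidyiyas] → [vdyyas]
2 Palatal Assibilation: no change — [vdyyas]
3 Geminate Reduction: [vdyyas] → [vdyas]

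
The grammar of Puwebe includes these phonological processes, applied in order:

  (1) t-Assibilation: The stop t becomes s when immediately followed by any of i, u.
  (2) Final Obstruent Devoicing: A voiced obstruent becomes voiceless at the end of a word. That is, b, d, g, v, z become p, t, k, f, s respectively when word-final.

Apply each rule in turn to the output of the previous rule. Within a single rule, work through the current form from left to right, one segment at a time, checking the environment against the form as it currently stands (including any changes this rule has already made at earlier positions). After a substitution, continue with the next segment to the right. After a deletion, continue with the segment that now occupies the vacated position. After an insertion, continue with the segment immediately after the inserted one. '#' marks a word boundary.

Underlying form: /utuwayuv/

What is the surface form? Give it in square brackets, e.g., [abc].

(1) t-Assibilation: [utuwayuv] → [usuwayuv]
(2) Final Obstruent Devoicing: [usuwayuv] → [usuwayuf]

[usuwayuf]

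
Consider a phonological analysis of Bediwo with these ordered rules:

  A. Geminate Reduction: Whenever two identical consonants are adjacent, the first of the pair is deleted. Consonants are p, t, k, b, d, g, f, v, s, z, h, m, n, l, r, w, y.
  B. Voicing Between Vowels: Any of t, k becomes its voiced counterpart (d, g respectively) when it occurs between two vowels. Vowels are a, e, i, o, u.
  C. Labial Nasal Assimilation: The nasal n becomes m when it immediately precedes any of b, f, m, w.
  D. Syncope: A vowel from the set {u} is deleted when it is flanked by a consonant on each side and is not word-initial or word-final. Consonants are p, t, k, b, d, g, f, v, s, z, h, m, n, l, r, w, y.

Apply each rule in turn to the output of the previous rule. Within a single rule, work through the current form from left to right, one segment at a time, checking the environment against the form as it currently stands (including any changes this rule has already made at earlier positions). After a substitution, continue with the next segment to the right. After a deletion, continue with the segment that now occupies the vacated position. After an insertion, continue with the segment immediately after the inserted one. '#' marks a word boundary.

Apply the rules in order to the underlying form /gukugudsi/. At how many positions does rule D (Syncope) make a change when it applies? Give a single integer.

3

A Geminate Reduction: no change — [gukugudsi]
B Voicing Between Vowels: [gukugudsi] → [gugugudsi]
C Labial Nasal Assimilation: no change — [gugugudsi]
D Syncope: [gugugudsi] → [gggdsi]
Rule D changed 3 position(s).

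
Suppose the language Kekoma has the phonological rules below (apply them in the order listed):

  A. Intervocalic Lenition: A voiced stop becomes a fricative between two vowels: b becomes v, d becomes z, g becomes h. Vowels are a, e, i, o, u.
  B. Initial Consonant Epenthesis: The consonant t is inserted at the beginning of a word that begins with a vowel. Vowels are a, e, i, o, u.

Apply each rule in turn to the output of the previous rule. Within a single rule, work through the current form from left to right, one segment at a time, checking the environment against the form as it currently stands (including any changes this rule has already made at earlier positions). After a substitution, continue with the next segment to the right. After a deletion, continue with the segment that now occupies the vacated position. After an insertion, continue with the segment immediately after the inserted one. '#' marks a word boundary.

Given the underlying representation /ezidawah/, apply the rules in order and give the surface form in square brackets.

[tezizawah]

A Intervocalic Lenition: [ezidawah] → [ezizawah]
B Initial Consonant Epenthesis: [ezizawah] → [tezizawah]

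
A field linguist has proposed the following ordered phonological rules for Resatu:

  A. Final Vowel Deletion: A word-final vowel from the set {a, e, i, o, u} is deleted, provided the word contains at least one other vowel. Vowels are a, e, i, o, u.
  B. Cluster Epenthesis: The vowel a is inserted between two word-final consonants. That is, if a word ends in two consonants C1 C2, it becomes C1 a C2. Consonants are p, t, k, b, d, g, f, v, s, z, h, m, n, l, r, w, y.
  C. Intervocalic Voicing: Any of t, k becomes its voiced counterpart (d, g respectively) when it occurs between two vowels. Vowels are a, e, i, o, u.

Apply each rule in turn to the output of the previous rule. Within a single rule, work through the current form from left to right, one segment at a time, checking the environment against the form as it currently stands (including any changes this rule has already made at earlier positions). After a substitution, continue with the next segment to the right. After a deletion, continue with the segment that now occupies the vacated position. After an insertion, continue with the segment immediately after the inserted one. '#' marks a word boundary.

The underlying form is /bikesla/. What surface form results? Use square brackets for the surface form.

A Final Vowel Deletion: [bikesla] → [bikesl]
B Cluster Epenthesis: [bikesl] → [bikesal]
C Intervocalic Voicing: [bikesal] → [bigesal]

[bigesal]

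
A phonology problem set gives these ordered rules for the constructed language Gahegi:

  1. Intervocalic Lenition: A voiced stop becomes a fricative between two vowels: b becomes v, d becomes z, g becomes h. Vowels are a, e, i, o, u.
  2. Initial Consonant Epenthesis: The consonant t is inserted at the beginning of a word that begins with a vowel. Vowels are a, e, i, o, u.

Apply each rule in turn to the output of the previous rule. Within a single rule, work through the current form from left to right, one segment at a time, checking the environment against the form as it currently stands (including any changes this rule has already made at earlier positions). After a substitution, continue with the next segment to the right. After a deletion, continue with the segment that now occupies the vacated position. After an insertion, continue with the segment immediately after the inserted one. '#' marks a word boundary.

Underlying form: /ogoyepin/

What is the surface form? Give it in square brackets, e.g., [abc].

1 Intervocalic Lenition: [ogoyepin] → [ohoyepin]
2 Initial Consonant Epenthesis: [ohoyepin] → [tohoyepin]

[tohoyepin]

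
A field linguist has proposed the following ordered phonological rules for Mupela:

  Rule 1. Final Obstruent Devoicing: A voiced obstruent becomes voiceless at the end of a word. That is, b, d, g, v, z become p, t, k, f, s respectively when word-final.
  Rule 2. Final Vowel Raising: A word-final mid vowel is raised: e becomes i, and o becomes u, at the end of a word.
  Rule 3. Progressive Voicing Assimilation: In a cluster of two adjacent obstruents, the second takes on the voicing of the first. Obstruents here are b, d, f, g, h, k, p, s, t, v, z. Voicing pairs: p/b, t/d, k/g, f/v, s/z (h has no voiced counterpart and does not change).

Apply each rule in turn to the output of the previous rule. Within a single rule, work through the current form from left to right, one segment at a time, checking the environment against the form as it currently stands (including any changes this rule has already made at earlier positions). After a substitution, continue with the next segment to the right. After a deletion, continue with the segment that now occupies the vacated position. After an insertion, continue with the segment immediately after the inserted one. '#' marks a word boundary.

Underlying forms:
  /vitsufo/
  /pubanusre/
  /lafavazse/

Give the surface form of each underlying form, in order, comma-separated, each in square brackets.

[vitsufu], [pubanusri], [lafavazzi]

/vitsufo/:
  Rule 1 Final Obstruent Devoicing: no change — [vitsufo]
  Rule 2 Final Vowel Raising: [vitsufo] → [vitsufu]
  Rule 3 Progressive Voicing Assimilation: no change — [vitsufu]
/pubanusre/:
  Rule 1 Final Obstruent Devoicing: no change — [pubanusre]
  Rule 2 Final Vowel Raising: [pubanusre] → [pubanusri]
  Rule 3 Progressive Voicing Assimilation: no change — [pubanusri]
/lafavazse/:
  Rule 1 Final Obstruent Devoicing: no change — [lafavazse]
  Rule 2 Final Vowel Raising: [lafavazse] → [lafavazsi]
  Rule 3 Progressive Voicing Assimilation: [lafavazsi] → [lafavazzi]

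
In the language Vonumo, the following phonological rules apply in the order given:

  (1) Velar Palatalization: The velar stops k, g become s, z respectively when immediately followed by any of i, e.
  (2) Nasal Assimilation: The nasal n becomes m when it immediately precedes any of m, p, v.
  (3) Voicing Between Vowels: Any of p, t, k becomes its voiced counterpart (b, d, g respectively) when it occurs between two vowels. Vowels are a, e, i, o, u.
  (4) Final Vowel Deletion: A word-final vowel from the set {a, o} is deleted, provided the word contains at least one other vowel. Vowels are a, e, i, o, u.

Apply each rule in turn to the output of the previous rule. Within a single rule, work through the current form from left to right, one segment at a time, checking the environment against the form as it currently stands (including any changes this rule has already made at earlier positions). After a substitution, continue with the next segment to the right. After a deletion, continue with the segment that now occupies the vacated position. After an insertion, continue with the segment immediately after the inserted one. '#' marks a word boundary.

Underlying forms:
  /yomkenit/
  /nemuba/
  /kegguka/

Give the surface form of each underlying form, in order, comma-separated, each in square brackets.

/yomkenit/:
  (1) Velar Palatalization: [yomkenit] → [yomsenit]
  (2) Nasal Assimilation: no change — [yomsenit]
  (3) Voicing Between Vowels: no change — [yomsenit]
  (4) Final Vowel Deletion: no change — [yomsenit]
/nemuba/:
  (1) Velar Palatalization: no change — [nemuba]
  (2) Nasal Assimilation: no change — [nemuba]
  (3) Voicing Between Vowels: no change — [nemuba]
  (4) Final Vowel Deletion: [nemuba] → [nemub]
/kegguka/:
  (1) Velar Palatalization: [kegguka] → [segguka]
  (2) Nasal Assimilation: no change — [segguka]
  (3) Voicing Between Vowels: [segguka] → [segguga]
  (4) Final Vowel Deletion: [segguga] → [seggug]

[yomsenit], [nemub], [seggug]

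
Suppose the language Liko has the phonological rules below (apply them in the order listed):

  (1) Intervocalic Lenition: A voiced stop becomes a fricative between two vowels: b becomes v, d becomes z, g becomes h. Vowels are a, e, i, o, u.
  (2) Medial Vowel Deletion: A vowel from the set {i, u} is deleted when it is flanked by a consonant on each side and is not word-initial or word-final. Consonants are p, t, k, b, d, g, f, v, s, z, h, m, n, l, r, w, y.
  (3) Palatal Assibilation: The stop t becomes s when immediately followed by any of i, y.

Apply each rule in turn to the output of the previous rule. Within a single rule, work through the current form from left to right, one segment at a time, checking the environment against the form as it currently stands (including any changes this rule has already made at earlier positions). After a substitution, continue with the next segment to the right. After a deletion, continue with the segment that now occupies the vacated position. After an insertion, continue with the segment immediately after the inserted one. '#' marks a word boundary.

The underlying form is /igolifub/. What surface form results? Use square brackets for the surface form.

(1) Intervocalic Lenition: [igolifub] → [iholifub]
(2) Medial Vowel Deletion: [iholifub] → [iholfb]
(3) Palatal Assibilation: no change — [iholfb]

[iholfb]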